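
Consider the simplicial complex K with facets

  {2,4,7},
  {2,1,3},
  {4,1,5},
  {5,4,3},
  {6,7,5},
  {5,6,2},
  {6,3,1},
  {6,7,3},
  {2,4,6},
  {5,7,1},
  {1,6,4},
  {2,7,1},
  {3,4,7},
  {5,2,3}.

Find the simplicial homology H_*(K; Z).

H_0 ≅ Z,  H_1 ≅ Z^2,  H_2 ≅ Z.

Take the total order 1 < 2 < 3 < 4 < 5 < 6 < 7 on the vertex set. Then K (dimension 2) consists of the simplices:

  0-simplices (7): [1], [2], [3], [4], [5], [6], [7]
  1-simplices (21): [1,2], [1,3], [1,4], [1,5], [1,6], [1,7], [2,3], [2,4], [2,5], [2,6], [2,7], [3,4], [3,5], [3,6], [3,7], [4,5], [4,6], [4,7], [5,6], [5,7], [6,7]
  2-simplices (14): [1,2,3], [1,2,7], [1,3,6], [1,4,5], [1,4,6], [1,5,7], [2,3,5], [2,4,6], [2,4,7], [2,5,6], [3,4,5], [3,4,7], [3,6,7], [5,6,7]

giving chain groups C_0 ≅ Z^7, C_1 ≅ Z^21, C_2 ≅ Z^14.

The boundary map ∂_1: C_1 → C_0 sends each edge [p,q] (with p < q) to q − p. For instance
  ∂[2,5] = [5] − [2].
The 7×21 boundary matrix has rank 6 and Smith normal form diag(1,1,1,1,1,1).

Boundary ∂_2: C_2 → C_1 acts by ∂[p,q,r] = [q,r] − [p,r] + [p,q]. For instance
  ∂[3,4,7] = [4,7] − [3,7] + [3,4],
  ∂[5,6,7] = [6,7] − [5,7] + [5,6].
As a 21×14 matrix over Z this has rank 13, with invariant factors (1,1,1,1,1,1,1,1,1,1,1,1,1).

Reading off H_k = ker ∂_k / im ∂_{k+1}:

  H_0: rank C_0 − rank ∂_1 = 7 − 6 = 1, and the invariant factors of ∂_1 are all 1, so H_0 ≅ Z.
  H_1: rank ker ∂_1 − rank ∂_2 = (21 − 6) − 13 = 2, and the invariant factors of ∂_2 are all 1, so H_1 ≅ Z^2.
  H_2: rank ker ∂_2 − rank ∂_3 = (14 − 13) − 0 = 1, and there is no ∂_3, so H_2 ≅ Z.

As a check, the Euler characteristic is 7 − 21 + 14 = 0, which agrees with 1 − 2 + 1 = 0.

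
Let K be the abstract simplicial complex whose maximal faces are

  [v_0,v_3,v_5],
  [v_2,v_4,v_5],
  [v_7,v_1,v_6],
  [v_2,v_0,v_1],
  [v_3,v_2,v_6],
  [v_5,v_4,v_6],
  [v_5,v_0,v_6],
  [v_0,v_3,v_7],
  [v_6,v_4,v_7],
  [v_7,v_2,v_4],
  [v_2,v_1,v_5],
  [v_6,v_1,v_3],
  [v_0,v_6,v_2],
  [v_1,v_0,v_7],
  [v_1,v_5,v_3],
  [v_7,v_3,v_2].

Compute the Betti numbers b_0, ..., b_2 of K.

K has 8 vertices, 24 edges, 16 triangles.
rank ∂_0 = 0, rank ∂_1 = 7 ⇒ b_0 = 8 − 0 − 7 = 1; all invariant factors of ∂_1 are 1 so no torsion. So H_0 ≅ Z.
rank ∂_1 = 7, rank ∂_2 = 15 ⇒ b_1 = 24 − 7 − 15 = 2; all invariant factors of ∂_2 are 1 so no torsion. So H_1 ≅ Z^2.
rank ∂_2 = 15, rank ∂_3 = 0 ⇒ b_2 = 16 − 15 − 0 = 1. So H_2 ≅ Z.

b_0 = 1, b_1 = 2, b_2 = 1.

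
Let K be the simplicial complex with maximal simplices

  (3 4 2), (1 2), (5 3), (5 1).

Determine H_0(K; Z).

H_0 ≅ Z.

We work with the vertex ordering 1 < 2 < 3 < 4 < 5. The simplices of K, each written with vertices in increasing order, are:

  0-simplices (5): [1], [2], [3], [4], [5]
  1-simplices (6): [1,2], [1,5], [2,3], [2,4], [3,4], [3,5]
  2-simplices (1): [2,3,4]

so the chain groups are C_0 ≅ Z^5, C_1 ≅ Z^6, C_2 ≅ Z^1.

∂_1: C_1 → C_0 maps an edge to its endpoints' difference, ∂[p,q] = q − p. For instance
  ∂[1,5] = [5] − [1].
The resulting 5×6 matrix has rank 4, and its Smith normal form has invariant factors (1,1,1,1).

Boundary ∂_2: C_2 → C_1 acts by ∂[p,q,r] = [q,r] − [p,r] + [p,q]. For instance
  ∂[2,3,4] = [3,4] − [2,4] + [2,3].
As a 6×1 matrix over Z this has rank 1, with invariant factors (1).

Reading off H_k = ker ∂_k / im ∂_{k+1}:

  H_0: rank C_0 − rank ∂_1 = 5 − 4 = 1, and the invariant factors of ∂_1 are all 1, so H_0 = Z.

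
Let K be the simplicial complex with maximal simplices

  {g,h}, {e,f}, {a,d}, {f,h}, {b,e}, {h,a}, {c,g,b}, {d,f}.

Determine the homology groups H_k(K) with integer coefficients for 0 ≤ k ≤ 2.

Order the vertices as a < b < c < d < e < f < g < h. Listing each simplex with vertices in this order, K has dimension 2 with simplices:

  0-simplices (8): a, b, c, d, e, f, g, h
  1-simplices (10): ad, ah, bc, be, bg, cg, df, ef, fh, gh
  2-simplices (1): bcg

so the chain groups are C_0 ≅ Z^8, C_1 ≅ Z^10, C_2 ≅ Z^1.

∂_1: C_1 → C_0 sends each edge [p,q] (with p < q) to q − p.
This gives a 8×10 integer matrix of rank 7; reducing to Smith normal form yields diagonal entries (1,1,1,1,1,1,1).

The boundary map ∂_2: C_2 → C_1 maps a triangle to the signed sum of its edges. For instance
  ∂bcg = cg − bg + bc.
As a 10×1 matrix over Z this has rank 1, with invariant factors (1).

Now H_k = ker ∂_k / im ∂_{k+1}, so:

  H_0: rank C_0 − rank ∂_1 = 8 − 7 = 1, and the invariant factors of ∂_1 are all 1, so H_0 = Z.
  H_1: rank ker ∂_1 − rank ∂_2 = (10 − 7) − 1 = 2, and the invariant factors of ∂_2 are all 1, so H_1 = Z^2.
  H_2: rank ker ∂_2 − rank ∂_3 = (1 − 1) − 0 = 0, and there is no ∂_3, so H_2 = 0.

H_0 ≅ Z,  H_1 ≅ Z^2,  H_2 = 0.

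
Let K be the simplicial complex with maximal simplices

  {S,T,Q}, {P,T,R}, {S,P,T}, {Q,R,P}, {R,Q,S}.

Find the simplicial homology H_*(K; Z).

H_0 ≅ Z,  H_1 ≅ Z,  H_2 = 0.

Take the total order P < Q < R < S < T on the vertex set. Then K (dimension 2) consists of the simplices:

  0-simplices (5): P, Q, R, S, T
  1-simplices (10): PQ, PR, PS, PT, QR, QS, QT, RS, RT, ST
  2-simplices (5): PQR, PRT, PST, QRS, QST

giving chain groups C_0 ≅ Z^5, C_1 ≅ Z^10, C_2 ≅ Z^5.

∂_1: C_1 → C_0 maps an edge to its endpoints' difference, ∂[p,q] = q − p.
As a 5×10 matrix over Z this has rank 4, with invariant factors (1,1,1,1).

∂_2: C_2 → C_1 sends each 2-simplex [p,q,r] to [q,r] − [p,r] + [p,q]. For instance
  ∂PQR = QR − PR + PQ,
  ∂QST = ST − QT + QS.
The resulting 10×5 matrix has rank 5, and its Smith normal form has invariant factors (1,1,1,1,1).

Computing H_k = (kernel of ∂_k) / (image of ∂_{k+1}):

  H_0: rank C_0 − rank ∂_1 = 5 − 4 = 1, and the invariant factors of ∂_1 are all 1, so H_0 = Z.
  H_1: rank ker ∂_1 − rank ∂_2 = (10 − 4) − 5 = 1, and the invariant factors of ∂_2 are all 1, so H_1 = Z.
  H_2: rank ker ∂_2 − rank ∂_3 = (5 − 5) − 0 = 0, and there is no ∂_3, so H_2 = 0.

As a check, the Euler characteristic is 5 − 10 + 5 = 0, which agrees with 1 − 1 + 0 = 0.
(K is a triangulation of the Möbius band.)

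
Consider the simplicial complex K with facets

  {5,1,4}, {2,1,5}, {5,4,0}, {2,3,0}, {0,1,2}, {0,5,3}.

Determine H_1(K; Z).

H_1 ≅ Z.

K has 6 vertices, 12 edges, 6 triangles.
rank ∂_1 = 5, rank ∂_2 = 6 ⇒ b_1 = 12 − 5 − 6 = 1; all invariant factors of ∂_2 are 1 so no torsion. So H_1 = Z.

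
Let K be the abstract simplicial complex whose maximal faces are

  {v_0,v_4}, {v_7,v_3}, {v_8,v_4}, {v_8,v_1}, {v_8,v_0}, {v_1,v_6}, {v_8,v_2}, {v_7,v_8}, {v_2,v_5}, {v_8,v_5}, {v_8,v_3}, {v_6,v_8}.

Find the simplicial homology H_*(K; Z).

Order the vertices as v_0 < v_1 < v_2 < v_3 < v_4 < v_5 < v_6 < v_7 < v_8. Listing each simplex with vertices in this order, K has dimension 1 with simplices:

  0-simplices (9): [v_0], [v_1], [v_2], [v_3], [v_4], [v_5], [v_6], [v_7], [v_8]
  1-simplices (12): [v_0,v_4], [v_0,v_8], [v_1,v_6], [v_1,v_8], [v_2,v_5], [v_2,v_8], [v_3,v_7], [v_3,v_8], [v_4,v_8], [v_5,v_8], [v_6,v_8], [v_7,v_8]

giving chain groups C_0 ≅ Z^9, C_1 ≅ Z^12.

Boundary ∂_1: C_1 → C_0 maps an edge to its endpoints' difference, ∂[p,q] = q − p. For instance
  ∂[v_3,v_7] = [v_7] − [v_3].
The 9×12 boundary matrix has rank 8 and Smith normal form diag(1,1,1,1,1,1,1,1).

From H_k ≅ ker(∂_k) / im(∂_{k+1}) we obtain:

  H_0: rank C_0 − rank ∂_1 = 9 − 8 = 1, and the invariant factors of ∂_1 are all 1, so H_0 = Z.
  H_1: rank ker ∂_1 − rank ∂_2 = (12 − 8) − 0 = 4, and there is no ∂_2, so H_1 = Z^4.

(K is a triangulation of a wedge of 4 circles.)

H_0 ≅ Z,  H_1 ≅ Z^4.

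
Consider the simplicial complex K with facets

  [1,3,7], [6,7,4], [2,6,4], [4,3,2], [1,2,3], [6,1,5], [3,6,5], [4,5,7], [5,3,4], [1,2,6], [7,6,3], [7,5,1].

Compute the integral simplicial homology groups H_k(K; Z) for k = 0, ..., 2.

H_0 ≅ Z,  H_1 ≅ Z/2,  H_2 = 0.

Take the total order 1 < 2 < 3 < 4 < 5 < 6 < 7 on the vertex set. Then K (dimension 2) consists of the simplices:

  0-simplices (7): [1], [2], [3], [4], [5], [6], [7]
  1-simplices (18): [1,2], [1,3], [1,5], [1,6], [1,7], [2,3], [2,4], [2,6], [3,4], [3,5], [3,6], [3,7], [4,5], [4,6], [4,7], [5,6], [5,7], [6,7]
  2-simplices (12): [1,2,3], [1,2,6], [1,3,7], [1,5,6], [1,5,7], [2,3,4], [2,4,6], [3,4,5], [3,5,6], [3,6,7], [4,5,7], [4,6,7]

giving chain groups C_0 ≅ Z^7, C_1 ≅ Z^18, C_2 ≅ Z^12.

∂_1: C_1 → C_0 maps an edge to its endpoints' difference, ∂[p,q] = q − p.
This gives a 7×18 integer matrix of rank 6; reducing to Smith normal form yields diagonal entries (1,1,1,1,1,1).

Boundary ∂_2: C_2 → C_1 acts by ∂[p,q,r] = [q,r] − [p,r] + [p,q]. For instance
  ∂[1,5,7] = [5,7] − [1,7] + [1,5],
  ∂[3,4,5] = [4,5] − [3,5] + [3,4].
As a 18×12 matrix over Z this has rank 12, with invariant factors (1,1,1,1,1,1,1,1,1,1,1,2).

Now H_k = ker ∂_k / im ∂_{k+1}, so:

  H_0: rank C_0 − rank ∂_1 = 7 − 6 = 1, and the invariant factors of ∂_1 are all 1, so H_0 = Z.
  H_1: rank ker ∂_1 − rank ∂_2 = (18 − 6) − 12 = 0, and ∂_2 has invariant factor 2 > 1, so H_1 = Z/2.
  H_2: rank ker ∂_2 − rank ∂_3 = (12 − 12) − 0 = 0, and there is no ∂_3, so H_2 = 0.

(K is a triangulation of the real projective plane RP^2.)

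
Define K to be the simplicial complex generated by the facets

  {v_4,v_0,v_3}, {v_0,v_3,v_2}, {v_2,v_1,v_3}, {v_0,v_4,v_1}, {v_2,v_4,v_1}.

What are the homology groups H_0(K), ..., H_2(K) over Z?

H_0 = Z,  H_1 = Z,  H_2 = 0.

We work with the vertex ordering v_0 < v_1 < v_2 < v_3 < v_4. The simplices of K, each written with vertices in increasing order, are:

  0-simplices (5): [v_0], [v_1], [v_2], [v_3], [v_4]
  1-simplices (10): [v_0,v_1], [v_0,v_2], [v_0,v_3], [v_0,v_4], [v_1,v_2], [v_1,v_3], [v_1,v_4], [v_2,v_3], [v_2,v_4], [v_3,v_4]
  2-simplices (5): [v_0,v_1,v_4], [v_0,v_2,v_3], [v_0,v_3,v_4], [v_1,v_2,v_3], [v_1,v_2,v_4]

so the chain groups are C_0 ≅ Z^5, C_1 ≅ Z^10, C_2 ≅ Z^5.

∂_1: C_1 → C_0 sends each edge [p,q] (with p < q) to q − p. For instance
  ∂[v_1,v_4] = [v_4] − [v_1].
The resulting 5×10 matrix has rank 4, and its Smith normal form has invariant factors (1,1,1,1).

The boundary map ∂_2: C_2 → C_1 sends each 2-simplex [p,q,r] to [q,r] − [p,r] + [p,q]. For instance
  ∂[v_1,v_2,v_3] = [v_2,v_3] − [v_1,v_3] + [v_1,v_2],
  ∂[v_0,v_3,v_4] = [v_3,v_4] − [v_0,v_4] + [v_0,v_3].
The 10×5 boundary matrix has rank 5 and Smith normal form diag(1,1,1,1,1).

Reading off H_k = ker ∂_k / im ∂_{k+1}:

  H_0: rank C_0 − rank ∂_1 = 5 − 4 = 1, and the invariant factors of ∂_1 are all 1, so H_0 ≅ Z.
  H_1: rank ker ∂_1 − rank ∂_2 = (10 − 4) − 5 = 1, and the invariant factors of ∂_2 are all 1, so H_1 ≅ Z.
  H_2: rank ker ∂_2 − rank ∂_3 = (5 − 5) − 0 = 0, and there is no ∂_3, so H_2 ≅ 0.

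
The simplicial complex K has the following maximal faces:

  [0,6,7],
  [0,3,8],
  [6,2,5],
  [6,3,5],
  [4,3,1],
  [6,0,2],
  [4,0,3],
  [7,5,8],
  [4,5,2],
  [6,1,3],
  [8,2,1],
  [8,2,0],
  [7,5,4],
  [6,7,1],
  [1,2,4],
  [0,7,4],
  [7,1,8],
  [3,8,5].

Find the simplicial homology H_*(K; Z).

Fix the vertex order 0 < 1 < 2 < 3 < 4 < 5 < 6 < 7 < 8 and write every simplex with vertices in increasing order. Then dim K = 2 and the simplices of K are:

  0-simplices (9): [0], [1], [2], [3], [4], [5], [6], [7], [8]
  1-simplices (27): (27 of them)
  2-simplices (18): [0,2,6], [0,2,8], [0,3,4], [0,3,8], [0,4,7], [0,6,7], [1,2,4], [1,2,8], [1,3,4], [1,3,6], [1,6,7], [1,7,8], [2,4,5], [2,5,6], [3,5,6], [3,5,8], [4,5,7], [5,7,8]

Hence C_0 ≅ Z^9, C_1 ≅ Z^27, C_2 ≅ Z^18.

∂_1: C_1 → C_0 is given by ∂[p,q] = [q] − [p].
The 9×27 boundary matrix has rank 8 and Smith normal form diag(1,1,1,1,1,1,1,1).

Boundary ∂_2: C_2 → C_1 maps a triangle to the signed sum of its edges. For instance
  ∂[1,3,4] = [3,4] − [1,4] + [1,3],
  ∂[0,6,7] = [6,7] − [0,7] + [0,6].
This gives a 27×18 integer matrix of rank 17; reducing to Smith normal form yields diagonal entries (1,1,1,1,1,1,1,1,1,1,1,1,1,1,1,1,1).

From H_k ≅ ker(∂_k) / im(∂_{k+1}) we obtain:

  H_0: rank C_0 − rank ∂_1 = 9 − 8 = 1, and the invariant factors of ∂_1 are all 1, so H_0 ≅ Z.
  H_1: rank ker ∂_1 − rank ∂_2 = (27 − 8) − 17 = 2, and the invariant factors of ∂_2 are all 1, so H_1 ≅ Z^2.
  H_2: rank ker ∂_2 − rank ∂_3 = (18 − 17) − 0 = 1, and there is no ∂_3, so H_2 ≅ Z.

As a check, the Euler characteristic is 9 − 27 + 18 = 0, which agrees with 1 − 2 + 1 = 0.

H_0 = Z,  H_1 = Z^2,  H_2 = Z.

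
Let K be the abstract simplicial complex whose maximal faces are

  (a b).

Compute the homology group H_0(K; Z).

Order the vertices as a < b. Listing each simplex with vertices in this order, K has dimension 1 with simplices:

  0-simplices (2): a, b
  1-simplices (1): ab

so the chain groups are C_0 ≅ Z^2, C_1 ≅ Z^1.

The boundary map ∂_1: C_1 → C_0 sends each edge [p,q] (with p < q) to q − p. For instance
  ∂ab = b − a.
This gives a 2×1 integer matrix of rank 1; reducing to Smith normal form yields diagonal entries (1).

Computing H_k = (kernel of ∂_k) / (image of ∂_{k+1}):

  H_0: rank C_0 − rank ∂_1 = 2 − 1 = 1, and the invariant factors of ∂_1 are all 1, so H_0 ≅ Z.

(K is a triangulation of the 1-simplex.)

H_0 = Z.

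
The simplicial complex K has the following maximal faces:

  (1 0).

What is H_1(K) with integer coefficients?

Order the vertices as 0 < 1. Listing each simplex with vertices in this order, K has dimension 1 with simplices:

  0-simplices (2): [0], [1]
  1-simplices (1): [0,1]

so the chain groups are C_0 ≅ Z^2, C_1 ≅ Z^1.

The boundary map ∂_1: C_1 → C_0 sends each edge [p,q] (with p < q) to q − p. For instance
  ∂[0,1] = [1] − [0].
The resulting 2×1 matrix has rank 1, and its Smith normal form has invariant factors (1).

Computing H_k = (kernel of ∂_k) / (image of ∂_{k+1}):

  H_1: rank ker ∂_1 − rank ∂_2 = (1 − 1) − 0 = 0, and there is no ∂_2, so H_1 ≅ 0.

(K is a triangulation of the 1-simplex.)

H_1 = 0.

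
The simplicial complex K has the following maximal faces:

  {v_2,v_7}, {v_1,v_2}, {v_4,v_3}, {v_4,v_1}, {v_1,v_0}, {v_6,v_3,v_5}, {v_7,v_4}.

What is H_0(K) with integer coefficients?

H_0 = Z.

We work with the vertex ordering v_0 < v_1 < v_2 < v_3 < v_4 < v_5 < v_6 < v_7. The simplices of K, each written with vertices in increasing order, are:

  0-simplices (8): [v_0], [v_1], [v_2], [v_3], [v_4], [v_5], [v_6], [v_7]
  1-simplices (9): [v_0,v_1], [v_1,v_2], [v_1,v_4], [v_2,v_7], [v_3,v_4], [v_3,v_5], [v_3,v_6], [v_4,v_7], [v_5,v_6]
  2-simplices (1): [v_3,v_5,v_6]

giving chain groups C_0 ≅ Z^8, C_1 ≅ Z^9, C_2 ≅ Z^1.

The boundary map ∂_1: C_1 → C_0 sends each edge [p,q] (with p < q) to q − p. For instance
  ∂[v_3,v_5] = [v_5] − [v_3].
This gives a 8×9 integer matrix of rank 7; reducing to Smith normal form yields diagonal entries (1,1,1,1,1,1,1).

Boundary ∂_2: C_2 → C_1 acts by ∂[p,q,r] = [q,r] − [p,r] + [p,q]. For instance
  ∂[v_3,v_5,v_6] = [v_5,v_6] − [v_3,v_6] + [v_3,v_5].
The resulting 9×1 matrix has rank 1, and its Smith normal form has invariant factors (1).

Computing H_k = (kernel of ∂_k) / (image of ∂_{k+1}):

  H_0: rank C_0 − rank ∂_1 = 8 − 7 = 1, and the invariant factors of ∂_1 are all 1, so H_0 ≅ Z.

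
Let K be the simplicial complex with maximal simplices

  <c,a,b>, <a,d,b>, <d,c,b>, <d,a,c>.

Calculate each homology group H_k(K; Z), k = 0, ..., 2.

Order the vertices as a < b < c < d. Listing each simplex with vertices in this order, K has dimension 2 with simplices:

  0-simplices (4): a, b, c, d
  1-simplices (6): ab, ac, ad, bc, bd, cd
  2-simplices (4): abc, abd, acd, bcd

giving chain groups C_0 ≅ Z^4, C_1 ≅ Z^6, C_2 ≅ Z^4.

Boundary ∂_1: C_1 → C_0 maps an edge to its endpoints' difference, ∂[p,q] = q − p. For instance
  ∂cd = d − c.
This gives a 4×6 integer matrix of rank 3; reducing to Smith normal form yields diagonal entries (1,1,1).

The boundary map ∂_2: C_2 → C_1 maps a triangle to the signed sum of its edges. For instance
  ∂abc = bc − ac + ab,
  ∂abd = bd − ad + ab.
The 6×4 boundary matrix has rank 3 and Smith normal form diag(1,1,1).

Now H_k = ker ∂_k / im ∂_{k+1}, so:

  H_0: rank C_0 − rank ∂_1 = 4 − 3 = 1, and the invariant factors of ∂_1 are all 1, so H_0 ≅ Z.
  H_1: rank ker ∂_1 − rank ∂_2 = (6 − 3) − 3 = 0, and the invariant factors of ∂_2 are all 1, so H_1 ≅ 0.
  H_2: rank ker ∂_2 − rank ∂_3 = (4 − 3) − 0 = 1, and there is no ∂_3, so H_2 ≅ Z.

As a check, the Euler characteristic is 4 − 6 + 4 = 2, which agrees with 1 − 0 + 1 = 2.

H_0 ≅ Z,  H_1 = 0,  H_2 ≅ Z.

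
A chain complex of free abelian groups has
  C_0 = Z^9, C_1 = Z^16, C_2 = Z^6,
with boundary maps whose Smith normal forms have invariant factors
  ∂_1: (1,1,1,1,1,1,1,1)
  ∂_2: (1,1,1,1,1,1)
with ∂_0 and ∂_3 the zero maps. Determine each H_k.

H_0 ≅ Z,  H_1 ≅ Z^2,  H_2 = 0.

H_0: b_0 = 9 − 0 − 8 = 1; torsion from ∂_1 factors > 1: none. So H_0 ≅ Z.
H_1: b_1 = 16 − 8 − 6 = 2; torsion from ∂_2 factors > 1: none. So H_1 ≅ Z^2.
H_2: b_2 = 6 − 6 − 0 = 0; torsion from ∂_3 factors > 1: none. So H_2 ≅ 0.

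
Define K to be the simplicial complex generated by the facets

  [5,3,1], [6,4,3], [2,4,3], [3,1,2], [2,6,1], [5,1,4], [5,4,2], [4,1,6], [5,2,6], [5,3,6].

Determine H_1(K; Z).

Order the vertices as 1 < 2 < 3 < 4 < 5 < 6. Listing each simplex with vertices in this order, K has dimension 2 with simplices:

  0-simplices (6): [1], [2], [3], [4], [5], [6]
  1-simplices (15): [1,2], [1,3], [1,4], [1,5], [1,6], [2,3], [2,4], [2,5], [2,6], [3,4], [3,5], [3,6], [4,5], [4,6], [5,6]
  2-simplices (10): [1,2,3], [1,2,6], [1,3,5], [1,4,5], [1,4,6], [2,3,4], [2,4,5], [2,5,6], [3,4,6], [3,5,6]

giving chain groups C_0 ≅ Z^6, C_1 ≅ Z^15, C_2 ≅ Z^10.

The boundary map ∂_1: C_1 → C_0 maps an edge to its endpoints' difference, ∂[p,q] = q − p. For instance
  ∂[1,2] = [2] − [1].
As a 6×15 matrix over Z this has rank 5, with invariant factors (1,1,1,1,1).

The boundary map ∂_2: C_2 → C_1 acts by ∂[p,q,r] = [q,r] − [p,r] + [p,q]. For instance
  ∂[2,4,5] = [4,5] − [2,5] + [2,4],
  ∂[2,5,6] = [5,6] − [2,6] + [2,5].
The resulting 15×10 matrix has rank 10, and its Smith normal form has invariant factors (1,1,1,1,1,1,1,1,1,2).

Now H_k = ker ∂_k / im ∂_{k+1}, so:

  H_1: rank ker ∂_1 − rank ∂_2 = (15 − 5) − 10 = 0, and ∂_2 has invariant factor 2 > 1, so H_1 ≅ Z/2Z.

(K is a triangulation of the real projective plane RP^2.)

H_1 = Z/2Z.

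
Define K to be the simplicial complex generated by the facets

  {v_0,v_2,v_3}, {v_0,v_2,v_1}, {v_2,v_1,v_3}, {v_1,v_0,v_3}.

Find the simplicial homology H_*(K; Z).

We work with the vertex ordering v_0 < v_1 < v_2 < v_3. The simplices of K, each written with vertices in increasing order, are:

  0-simplices (4): [v_0], [v_1], [v_2], [v_3]
  1-simplices (6): [v_0,v_1], [v_0,v_2], [v_0,v_3], [v_1,v_2], [v_1,v_3], [v_2,v_3]
  2-simplices (4): [v_0,v_1,v_2], [v_0,v_1,v_3], [v_0,v_2,v_3], [v_1,v_2,v_3]

Hence C_0 ≅ Z^4, C_1 ≅ Z^6, C_2 ≅ Z^4.

Boundary ∂_1: C_1 → C_0 maps an edge to its endpoints' difference, ∂[p,q] = q − p. For instance
  ∂[v_0,v_1] = [v_1] − [v_0].
The resulting 4×6 matrix has rank 3, and its Smith normal form has invariant factors (1,1,1).

Boundary ∂_2: C_2 → C_1 sends each 2-simplex [p,q,r] to [q,r] − [p,r] + [p,q]. For instance
  ∂[v_1,v_2,v_3] = [v_2,v_3] − [v_1,v_3] + [v_1,v_2],
  ∂[v_0,v_2,v_3] = [v_2,v_3] − [v_0,v_3] + [v_0,v_2].
The resulting 6×4 matrix has rank 3, and its Smith normal form has invariant factors (1,1,1).

Reading off H_k = ker ∂_k / im ∂_{k+1}:

  H_0: rank C_0 − rank ∂_1 = 4 − 3 = 1, and the invariant factors of ∂_1 are all 1, so H_0 = Z.
  H_1: rank ker ∂_1 − rank ∂_2 = (6 − 3) − 3 = 0, and the invariant factors of ∂_2 are all 1, so H_1 = 0.
  H_2: rank ker ∂_2 − rank ∂_3 = (4 − 3) − 0 = 1, and there is no ∂_3, so H_2 = Z.

As a check, the Euler characteristic is 4 − 6 + 4 = 2, which agrees with 1 − 0 + 1 = 2.
(K is a triangulation of the 2-sphere S^2.)

H_0 = Z,  H_1 = 0,  H_2 = Z.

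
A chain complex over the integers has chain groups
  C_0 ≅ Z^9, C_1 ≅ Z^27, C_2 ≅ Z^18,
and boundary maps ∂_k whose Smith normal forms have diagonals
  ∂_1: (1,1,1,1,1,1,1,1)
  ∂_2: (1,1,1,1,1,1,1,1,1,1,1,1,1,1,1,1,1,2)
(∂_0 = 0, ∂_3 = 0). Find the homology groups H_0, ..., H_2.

H_0: b_0 = 9 − 0 − 8 = 1; torsion from ∂_1 factors > 1: none. So H_0 = Z.
H_1: b_1 = 27 − 8 − 18 = 1; torsion from ∂_2 factors > 1: [2]. So H_1 = Z × Z/2.
H_2: b_2 = 18 − 18 − 0 = 0; torsion from ∂_3 factors > 1: none. So H_2 = 0.

H_0 = Z,  H_1 = Z × Z/2,  H_2 = 0.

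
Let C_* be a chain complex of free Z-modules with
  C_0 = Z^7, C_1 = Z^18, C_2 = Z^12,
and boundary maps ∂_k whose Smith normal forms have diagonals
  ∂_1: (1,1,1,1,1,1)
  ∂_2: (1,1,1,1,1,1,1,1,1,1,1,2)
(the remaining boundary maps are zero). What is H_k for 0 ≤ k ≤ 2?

H_0: b_0 = 7 − 0 − 6 = 1; torsion from ∂_1 factors > 1: none. So H_0 = Z.
H_1: b_1 = 18 − 6 − 12 = 0; torsion from ∂_2 factors > 1: [2]. So H_1 = Z/2.
H_2: b_2 = 12 − 12 − 0 = 0; torsion from ∂_3 factors > 1: none. So H_2 = 0.

H_0 = Z,  H_1 = Z/2,  H_2 = 0.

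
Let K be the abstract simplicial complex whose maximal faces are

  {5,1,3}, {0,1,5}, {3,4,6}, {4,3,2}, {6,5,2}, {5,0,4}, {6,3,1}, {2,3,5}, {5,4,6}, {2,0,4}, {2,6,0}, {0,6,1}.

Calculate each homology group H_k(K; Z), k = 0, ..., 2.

H_0 = Z,  H_1 = Z/2,  H_2 = 0.

Order the vertices as 0 < 1 < 2 < 3 < 4 < 5 < 6. Listing each simplex with vertices in this order, K has dimension 2 with simplices:

  0-simplices (7): [0], [1], [2], [3], [4], [5], [6]
  1-simplices (18): [0,1], [0,2], [0,4], [0,5], [0,6], [1,3], [1,5], [1,6], [2,3], [2,4], [2,5], [2,6], [3,4], [3,5], [3,6], [4,5], [4,6], [5,6]
  2-simplices (12): [0,1,5], [0,1,6], [0,2,4], [0,2,6], [0,4,5], [1,3,5], [1,3,6], [2,3,4], [2,3,5], [2,5,6], [3,4,6], [4,5,6]

giving chain groups C_0 ≅ Z^7, C_1 ≅ Z^18, C_2 ≅ Z^12.

The boundary map ∂_1: C_1 → C_0 is given by ∂[p,q] = [q] − [p].
The 7×18 boundary matrix has rank 6 and Smith normal form diag(1,1,1,1,1,1).

Boundary ∂_2: C_2 → C_1 maps a triangle to the signed sum of its edges. For instance
  ∂[2,3,5] = [3,5] − [2,5] + [2,3],
  ∂[2,5,6] = [5,6] − [2,6] + [2,5].
This gives a 18×12 integer matrix of rank 12; reducing to Smith normal form yields diagonal entries (1,1,1,1,1,1,1,1,1,1,1,2).

Reading off H_k = ker ∂_k / im ∂_{k+1}:

  H_0: rank C_0 − rank ∂_1 = 7 − 6 = 1, and the invariant factors of ∂_1 are all 1, so H_0 = Z.
  H_1: rank ker ∂_1 − rank ∂_2 = (18 − 6) − 12 = 0, and ∂_2 has invariant factor 2 > 1, so H_1 = Z/2.
  H_2: rank ker ∂_2 − rank ∂_3 = (12 − 12) − 0 = 0, and there is no ∂_3, so H_2 = 0.

(K is a triangulation of the real projective plane RP^2.)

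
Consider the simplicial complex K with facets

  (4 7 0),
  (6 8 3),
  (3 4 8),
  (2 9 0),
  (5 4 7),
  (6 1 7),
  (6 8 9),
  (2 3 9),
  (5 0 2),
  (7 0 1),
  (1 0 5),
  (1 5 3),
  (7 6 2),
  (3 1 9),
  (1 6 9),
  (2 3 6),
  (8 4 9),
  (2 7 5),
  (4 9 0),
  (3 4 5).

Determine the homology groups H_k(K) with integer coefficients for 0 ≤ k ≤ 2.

H_0 = Z,  H_1 = Z ⊕ Z_2,  H_2 = 0.

Fix the vertex order 0 < 1 < 2 < 3 < 4 < 5 < 6 < 7 < 8 < 9 and write every simplex with vertices in increasing order. Then dim K = 2 and the simplices of K are:

  0-simplices (10): [0], [1], [2], [3], [4], [5], [6], [7], [8], [9]
  1-simplices (30): (30 of them)
  2-simplices (20): (20 of them)

Hence C_0 ≅ Z^10, C_1 ≅ Z^30, C_2 ≅ Z^20.

∂_1: C_1 → C_0 sends each edge [p,q] (with p < q) to q − p. For instance
  ∂[2,6] = [6] − [2].
As a 10×30 matrix over Z this has rank 9, with invariant factors (1,1,1,1,1,1,1,1,1).

The boundary map ∂_2: C_2 → C_1 acts by ∂[p,q,r] = [q,r] − [p,r] + [p,q]. For instance
  ∂[0,1,5] = [1,5] − [0,5] + [0,1],
  ∂[1,3,9] = [3,9] − [1,9] + [1,3].
As a 30×20 matrix over Z this has rank 20, with invariant factors (1,1,1,1,1,1,1,1,1,1,1,1,1,1,1,1,1,1,1,2).

Now H_k = ker ∂_k / im ∂_{k+1}, so:

  H_0: rank C_0 − rank ∂_1 = 10 − 9 = 1, and the invariant factors of ∂_1 are all 1, so H_0 ≅ Z.
  H_1: rank ker ∂_1 − rank ∂_2 = (30 − 9) − 20 = 1, and ∂_2 has invariant factor 2 > 1, so H_1 ≅ Z ⊕ Z_2.
  H_2: rank ker ∂_2 − rank ∂_3 = (20 − 20) − 0 = 0, and there is no ∂_3, so H_2 ≅ 0.

As a check, the Euler characteristic is 10 − 30 + 20 = 0, which agrees with 1 − 1 + 0 = 0.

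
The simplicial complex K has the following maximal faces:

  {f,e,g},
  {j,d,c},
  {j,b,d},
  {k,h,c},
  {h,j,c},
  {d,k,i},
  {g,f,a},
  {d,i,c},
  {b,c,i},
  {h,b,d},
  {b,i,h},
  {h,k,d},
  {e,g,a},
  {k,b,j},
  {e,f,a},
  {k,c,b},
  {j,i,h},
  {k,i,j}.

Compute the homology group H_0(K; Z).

H_0 ≅ Z^2.

We work with the vertex ordering a < b < c < d < e < f < g < h < i < j < k. The simplices of K, each written with vertices in increasing order, are:

  0-simplices (11): a, b, c, d, e, f, g, h, i, j, k
  1-simplices (27): ae, af, ag, bc, bd, bh, bi, bj, bk, cd, ch, ci, cj, ck, dh, di, dj, dk, ef, eg, fg, hi, hj, hk, ij, ik, jk
  2-simplices (18): aef, aeg, afg, bci, bck, bdh, bdj, bhi, bjk, cdi, cdj, chj, chk, dhk, dik, efg, hij, ijk

Hence C_0 ≅ Z^11, C_1 ≅ Z^27, C_2 ≅ Z^18.

Boundary ∂_1: C_1 → C_0 sends each edge [p,q] (with p < q) to q − p. For instance
  ∂hi = i − h.
This gives a 11×27 integer matrix of rank 9; reducing to Smith normal form yields diagonal entries (1,1,1,1,1,1,1,1,1).

Boundary ∂_2: C_2 → C_1 maps a triangle to the signed sum of its edges. For instance
  ∂dik = ik − dk + di,
  ∂chj = hj − cj + ch.
This gives a 27×18 integer matrix of rank 16; reducing to Smith normal form yields diagonal entries (1,1,1,1,1,1,1,1,1,1,1,1,1,1,1,1).

Computing H_k = (kernel of ∂_k) / (image of ∂_{k+1}):

  H_0: rank C_0 − rank ∂_1 = 11 − 9 = 2, and the invariant factors of ∂_1 are all 1, so H_0 = Z^2.

(K is a triangulation of the disjoint union of the 2-sphere S^2 and the torus T^2.)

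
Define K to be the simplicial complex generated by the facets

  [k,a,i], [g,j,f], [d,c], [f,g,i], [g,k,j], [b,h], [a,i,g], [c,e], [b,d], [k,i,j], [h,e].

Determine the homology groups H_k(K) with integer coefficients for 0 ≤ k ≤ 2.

Order the vertices as a < b < c < d < e < f < g < h < i < j < k. Listing each simplex with vertices in this order, K has dimension 2 with simplices:

  0-simplices (11): a, b, c, d, e, f, g, h, i, j, k
  1-simplices (17): ag, ai, ak, bd, bh, cd, ce, eh, fg, fi, fj, gi, gj, gk, ij, ik, jk
  2-simplices (6): agi, aik, fgi, fgj, gjk, ijk

so the chain groups are C_0 ≅ Z^11, C_1 ≅ Z^17, C_2 ≅ Z^6.

The boundary map ∂_1: C_1 → C_0 maps an edge to its endpoints' difference, ∂[p,q] = q − p. For instance
  ∂ak = k − a.
The resulting 11×17 matrix has rank 9, and its Smith normal form has invariant factors (1,1,1,1,1,1,1,1,1).

The boundary map ∂_2: C_2 → C_1 sends each 2-simplex [p,q,r] to [q,r] − [p,r] + [p,q]. For instance
  ∂aik = ik − ak + ai,
  ∂fgj = gj − fj + fg.
This gives a 17×6 integer matrix of rank 6; reducing to Smith normal form yields diagonal entries (1,1,1,1,1,1).

From H_k ≅ ker(∂_k) / im(∂_{k+1}) we obtain:

  H_0: rank C_0 − rank ∂_1 = 11 − 9 = 2, and the invariant factors of ∂_1 are all 1, so H_0 ≅ Z^2.
  H_1: rank ker ∂_1 − rank ∂_2 = (17 − 9) − 6 = 2, and the invariant factors of ∂_2 are all 1, so H_1 ≅ Z^2.
  H_2: rank ker ∂_2 − rank ∂_3 = (6 − 6) − 0 = 0, and there is no ∂_3, so H_2 ≅ 0.

(K is a triangulation of the disjoint union of the cylinder S^1 x I and the circle S^1.)

H_0 ≅ Z^2,  H_1 ≅ Z^2,  H_2 = 0.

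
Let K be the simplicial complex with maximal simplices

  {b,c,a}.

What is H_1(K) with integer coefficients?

Take the total order a < b < c on the vertex set. Then K (dimension 2) consists of the simplices:

  0-simplices (3): a, b, c
  1-simplices (3): ab, ac, bc
  2-simplices (1): abc

so the chain groups are C_0 ≅ Z^3, C_1 ≅ Z^3, C_2 ≅ Z^1.

Boundary ∂_1: C_1 → C_0 maps an edge to its endpoints' difference, ∂[p,q] = q − p. For instance
  ∂ab = b − a.
This gives a 3×3 integer matrix of rank 2; reducing to Smith normal form yields diagonal entries (1,1).

∂_2: C_2 → C_1 sends each 2-simplex [p,q,r] to [q,r] − [p,r] + [p,q]. For instance
  ∂abc = bc − ac + ab.
The 3×1 boundary matrix has rank 1 and Smith normal form diag(1).

Now H_k = ker ∂_k / im ∂_{k+1}, so:

  H_1: rank ker ∂_1 − rank ∂_2 = (3 − 2) − 1 = 0, and the invariant factors of ∂_2 are all 1, so H_1 = 0.

(K is a triangulation of the 2-simplex.)

H_1 ≅ 0.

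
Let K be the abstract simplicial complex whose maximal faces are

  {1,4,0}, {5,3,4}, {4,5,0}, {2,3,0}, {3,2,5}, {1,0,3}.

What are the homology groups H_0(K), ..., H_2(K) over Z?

We work with the vertex ordering 0 < 1 < 2 < 3 < 4 < 5. The simplices of K, each written with vertices in increasing order, are:

  0-simplices (6): [0], [1], [2], [3], [4], [5]
  1-simplices (12): [0,1], [0,2], [0,3], [0,4], [0,5], [1,3], [1,4], [2,3], [2,5], [3,4], [3,5], [4,5]
  2-simplices (6): [0,1,3], [0,1,4], [0,2,3], [0,4,5], [2,3,5], [3,4,5]

giving chain groups C_0 ≅ Z^6, C_1 ≅ Z^12, C_2 ≅ Z^6.

∂_1: C_1 → C_0 is given by ∂[p,q] = [q] − [p]. For instance
  ∂[0,1] = [1] − [0].
This gives a 6×12 integer matrix of rank 5; reducing to Smith normal form yields diagonal entries (1,1,1,1,1).

The boundary map ∂_2: C_2 → C_1 sends each 2-simplex [p,q,r] to [q,r] − [p,r] + [p,q]. For instance
  ∂[0,1,3] = [1,3] − [0,3] + [0,1],
  ∂[3,4,5] = [4,5] − [3,5] + [3,4].
As a 12×6 matrix over Z this has rank 6, with invariant factors (1,1,1,1,1,1).

Now H_k = ker ∂_k / im ∂_{k+1}, so:

  H_0: rank C_0 − rank ∂_1 = 6 − 5 = 1, and the invariant factors of ∂_1 are all 1, so H_0 ≅ Z.
  H_1: rank ker ∂_1 − rank ∂_2 = (12 − 5) − 6 = 1, and the invariant factors of ∂_2 are all 1, so H_1 ≅ Z.
  H_2: rank ker ∂_2 − rank ∂_3 = (6 − 6) − 0 = 0, and there is no ∂_3, so H_2 ≅ 0.

H_0 ≅ Z,  H_1 ≅ Z,  H_2 = 0.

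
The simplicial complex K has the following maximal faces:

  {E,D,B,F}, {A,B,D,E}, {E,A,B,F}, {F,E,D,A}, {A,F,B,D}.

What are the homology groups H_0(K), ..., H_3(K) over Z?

H_0 = Z,  H_1 = 0,  H_2 = 0,  H_3 = Z.

Take the total order A < B < D < E < F on the vertex set. Then K (dimension 3) consists of the simplices:

  0-simplices (5): A, B, D, E, F
  1-simplices (10): AB, AD, AE, AF, BD, BE, BF, DE, DF, EF
  2-simplices (10): ABD, ABE, ABF, ADE, ADF, AEF, BDE, BDF, BEF, DEF
  3-simplices (5): ABDE, ABDF, ABEF, ADEF, BDEF

giving chain groups C_0 ≅ Z^5, C_1 ≅ Z^10, C_2 ≅ Z^10, C_3 ≅ Z^5.

Boundary ∂_1: C_1 → C_0 sends each edge [p,q] (with p < q) to q − p.
This gives a 5×10 integer matrix of rank 4; reducing to Smith normal form yields diagonal entries (1,1,1,1).

The boundary map ∂_2: C_2 → C_1 maps a triangle to the signed sum of its edges. For instance
  ∂BDE = DE − BE + BD,
  ∂BEF = EF − BF + BE.
The resulting 10×10 matrix has rank 6, and its Smith normal form has invariant factors (1,1,1,1,1,1).

Boundary ∂_3: C_3 → C_2 sends each 3-simplex σ to the alternating sum Σ_i (−1)^i (σ with its i-th vertex removed). For instance
  ∂ADEF = DEF − AEF + ADF − ADE,
  ∂ABDF = BDF − ADF + ABF − ABD.
As a 10×5 matrix over Z this has rank 4, with invariant factors (1,1,1,1).

Reading off H_k = ker ∂_k / im ∂_{k+1}:

  H_0: rank C_0 − rank ∂_1 = 5 − 4 = 1, and the invariant factors of ∂_1 are all 1, so H_0 ≅ Z.
  H_1: rank ker ∂_1 − rank ∂_2 = (10 − 4) − 6 = 0, and the invariant factors of ∂_2 are all 1, so H_1 ≅ 0.
  H_2: rank ker ∂_2 − rank ∂_3 = (10 − 6) − 4 = 0, and the invariant factors of ∂_3 are all 1, so H_2 ≅ 0.
  H_3: rank ker ∂_3 − rank ∂_4 = (5 − 4) − 0 = 1, and there is no ∂_4, so H_3 ≅ Z.

As a check, the Euler characteristic is 5 − 10 + 10 − 5 = 0, which agrees with 1 − 0 + 0 − 1 = 0.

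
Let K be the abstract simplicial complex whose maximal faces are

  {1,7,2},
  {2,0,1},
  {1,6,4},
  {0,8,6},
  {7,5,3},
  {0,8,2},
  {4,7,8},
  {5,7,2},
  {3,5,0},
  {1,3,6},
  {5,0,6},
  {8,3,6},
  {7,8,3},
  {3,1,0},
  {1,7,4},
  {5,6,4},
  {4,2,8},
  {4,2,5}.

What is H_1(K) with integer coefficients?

H_1 ≅ Z ⊕ Z/2.

Order the vertices as 0 < 1 < 2 < 3 < 4 < 5 < 6 < 7 < 8. Listing each simplex with vertices in this order, K has dimension 2 with simplices:

  0-simplices (9): [0], [1], [2], [3], [4], [5], [6], [7], [8]
  1-simplices (27): (27 of them)
  2-simplices (18): [0,1,2], [0,1,3], [0,2,8], [0,3,5], [0,5,6], [0,6,8], [1,2,7], [1,3,6], [1,4,6], [1,4,7], [2,4,5], [2,4,8], [2,5,7], [3,5,7], [3,6,8], [3,7,8], [4,5,6], [4,7,8]

giving chain groups C_0 ≅ Z^9, C_1 ≅ Z^27, C_2 ≅ Z^18.

∂_1: C_1 → C_0 is given by ∂[p,q] = [q] − [p].
The 9×27 boundary matrix has rank 8 and Smith normal form diag(1,1,1,1,1,1,1,1).

The boundary map ∂_2: C_2 → C_1 acts by ∂[p,q,r] = [q,r] − [p,r] + [p,q]. For instance
  ∂[1,3,6] = [3,6] − [1,6] + [1,3],
  ∂[2,5,7] = [5,7] − [2,7] + [2,5].
As a 27×18 matrix over Z this has rank 18, with invariant factors (1,1,1,1,1,1,1,1,1,1,1,1,1,1,1,1,1,2).

Computing H_k = (kernel of ∂_k) / (image of ∂_{k+1}):

  H_1: rank ker ∂_1 − rank ∂_2 = (27 − 8) − 18 = 1, and ∂_2 has invariant factor 2 > 1, so H_1 = Z ⊕ Z/2.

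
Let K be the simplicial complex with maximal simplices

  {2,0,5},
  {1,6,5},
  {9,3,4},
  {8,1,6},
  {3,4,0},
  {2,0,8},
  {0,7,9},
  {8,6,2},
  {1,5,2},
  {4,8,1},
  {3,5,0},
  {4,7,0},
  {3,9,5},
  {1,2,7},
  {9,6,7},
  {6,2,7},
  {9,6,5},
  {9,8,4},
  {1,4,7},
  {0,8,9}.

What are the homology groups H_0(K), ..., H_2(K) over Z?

Take the total order 0 < 1 < 2 < 3 < 4 < 5 < 6 < 7 < 8 < 9 on the vertex set. Then K (dimension 2) consists of the simplices:

  0-simplices (10): [0], [1], [2], [3], [4], [5], [6], [7], [8], [9]
  1-simplices (30): (30 of them)
  2-simplices (20): (20 of them)

Hence C_0 ≅ Z^10, C_1 ≅ Z^30, C_2 ≅ Z^20.

The boundary map ∂_1: C_1 → C_0 maps an edge to its endpoints' difference, ∂[p,q] = q − p.
The resulting 10×30 matrix has rank 9, and its Smith normal form has invariant factors (1,1,1,1,1,1,1,1,1).

Boundary ∂_2: C_2 → C_1 sends each 2-simplex [p,q,r] to [q,r] − [p,r] + [p,q]. For instance
  ∂[0,3,5] = [3,5] − [0,5] + [0,3],
  ∂[2,6,8] = [6,8] − [2,8] + [2,6].
This gives a 30×20 integer matrix of rank 20; reducing to Smith normal form yields diagonal entries (1,1,1,1,1,1,1,1,1,1,1,1,1,1,1,1,1,1,1,2).

Computing H_k = (kernel of ∂_k) / (image of ∂_{k+1}):

  H_0: rank C_0 − rank ∂_1 = 10 − 9 = 1, and the invariant factors of ∂_1 are all 1, so H_0 ≅ Z.
  H_1: rank ker ∂_1 − rank ∂_2 = (30 − 9) − 20 = 1, and ∂_2 has invariant factor 2 > 1, so H_1 ≅ Z ⊕ Z/2.
  H_2: rank ker ∂_2 − rank ∂_3 = (20 − 20) − 0 = 0, and there is no ∂_3, so H_2 ≅ 0.

(K is a triangulation of the Klein bottle.)

H_0 = Z,  H_1 = Z ⊕ Z/2,  H_2 = 0.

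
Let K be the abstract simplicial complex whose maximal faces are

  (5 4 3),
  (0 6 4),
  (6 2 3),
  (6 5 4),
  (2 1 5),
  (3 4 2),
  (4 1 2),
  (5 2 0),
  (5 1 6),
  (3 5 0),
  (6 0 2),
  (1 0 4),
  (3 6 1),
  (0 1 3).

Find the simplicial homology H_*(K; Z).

Fix the vertex order 0 < 1 < 2 < 3 < 4 < 5 < 6 and write every simplex with vertices in increasing order. Then dim K = 2 and the simplices of K are:

  0-simplices (7): [0], [1], [2], [3], [4], [5], [6]
  1-simplices (21): [0,1], [0,2], [0,3], [0,4], [0,5], [0,6], [1,2], [1,3], [1,4], [1,5], [1,6], [2,3], [2,4], [2,5], [2,6], [3,4], [3,5], [3,6], [4,5], [4,6], [5,6]
  2-simplices (14): [0,1,3], [0,1,4], [0,2,5], [0,2,6], [0,3,5], [0,4,6], [1,2,4], [1,2,5], [1,3,6], [1,5,6], [2,3,4], [2,3,6], [3,4,5], [4,5,6]

giving chain groups C_0 ≅ Z^7, C_1 ≅ Z^21, C_2 ≅ Z^14.

Boundary ∂_1: C_1 → C_0 is given by ∂[p,q] = [q] − [p]. For instance
  ∂[1,3] = [3] − [1].
The resulting 7×21 matrix has rank 6, and its Smith normal form has invariant factors (1,1,1,1,1,1).

∂_2: C_2 → C_1 maps a triangle to the signed sum of its edges. For instance
  ∂[1,2,5] = [2,5] − [1,5] + [1,2],
  ∂[1,3,6] = [3,6] − [1,6] + [1,3].
The resulting 21×14 matrix has rank 13, and its Smith normal form has invariant factors (1,1,1,1,1,1,1,1,1,1,1,1,1).

Reading off H_k = ker ∂_k / im ∂_{k+1}:

  H_0: rank C_0 − rank ∂_1 = 7 − 6 = 1, and the invariant factors of ∂_1 are all 1, so H_0 ≅ Z.
  H_1: rank ker ∂_1 − rank ∂_2 = (21 − 6) − 13 = 2, and the invariant factors of ∂_2 are all 1, so H_1 ≅ Z^2.
  H_2: rank ker ∂_2 − rank ∂_3 = (14 − 13) − 0 = 1, and there is no ∂_3, so H_2 ≅ Z.

(K is a triangulation of the torus T^2.)

H_0 ≅ Z,  H_1 ≅ Z^2,  H_2 ≅ Z.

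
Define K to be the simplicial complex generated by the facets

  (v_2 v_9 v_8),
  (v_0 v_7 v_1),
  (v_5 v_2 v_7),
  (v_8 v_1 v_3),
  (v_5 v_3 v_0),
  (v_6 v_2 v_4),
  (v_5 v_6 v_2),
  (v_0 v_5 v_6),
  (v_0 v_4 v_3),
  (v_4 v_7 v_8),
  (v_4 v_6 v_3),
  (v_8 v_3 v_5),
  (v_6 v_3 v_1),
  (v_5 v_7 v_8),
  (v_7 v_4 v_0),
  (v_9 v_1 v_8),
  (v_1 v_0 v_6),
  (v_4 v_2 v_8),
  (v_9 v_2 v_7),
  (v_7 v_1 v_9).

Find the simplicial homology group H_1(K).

Fix the vertex order v_0 < v_1 < v_2 < v_3 < v_4 < v_5 < v_6 < v_7 < v_8 < v_9 and write every simplex with vertices in increasing order. Then dim K = 2 and the simplices of K are:

  0-simplices (10): [v_0], [v_1], [v_2], [v_3], [v_4], [v_5], [v_6], [v_7], [v_8], [v_9]
  1-simplices (30): (30 of them)
  2-simplices (20): (20 of them)

Hence C_0 ≅ Z^10, C_1 ≅ Z^30, C_2 ≅ Z^20.

The boundary map ∂_1: C_1 → C_0 is given by ∂[p,q] = [q] − [p].
The resulting 10×30 matrix has rank 9, and its Smith normal form has invariant factors (1,1,1,1,1,1,1,1,1).

Boundary ∂_2: C_2 → C_1 maps a triangle to the signed sum of its edges. For instance
  ∂[v_2,v_4,v_6] = [v_4,v_6] − [v_2,v_6] + [v_2,v_4],
  ∂[v_1,v_7,v_9] = [v_7,v_9] − [v_1,v_9] + [v_1,v_7].
This gives a 30×20 integer matrix of rank 20; reducing to Smith normal form yields diagonal entries (1,1,1,1,1,1,1,1,1,1,1,1,1,1,1,1,1,1,1,2).

Now H_k = ker ∂_k / im ∂_{k+1}, so:

  H_1: rank ker ∂_1 − rank ∂_2 = (30 − 9) − 20 = 1, and ∂_2 has invariant factor 2 > 1, so H_1 ≅ Z ⊕ Z/2.

(K is a triangulation of the Klein bottle.)

H_1 = Z ⊕ Z/2.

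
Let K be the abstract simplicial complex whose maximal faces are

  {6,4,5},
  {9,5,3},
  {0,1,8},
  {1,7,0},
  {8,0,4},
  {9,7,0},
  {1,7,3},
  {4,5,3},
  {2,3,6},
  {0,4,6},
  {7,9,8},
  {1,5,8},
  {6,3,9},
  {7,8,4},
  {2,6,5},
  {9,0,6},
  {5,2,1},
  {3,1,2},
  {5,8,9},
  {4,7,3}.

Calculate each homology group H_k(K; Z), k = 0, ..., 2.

Order the vertices as 0 < 1 < 2 < 3 < 4 < 5 < 6 < 7 < 8 < 9. Listing each simplex with vertices in this order, K has dimension 2 with simplices:

  0-simplices (10): [0], [1], [2], [3], [4], [5], [6], [7], [8], [9]
  1-simplices (30): (30 of them)
  2-simplices (20): (20 of them)

giving chain groups C_0 ≅ Z^10, C_1 ≅ Z^30, C_2 ≅ Z^20.

∂_1: C_1 → C_0 sends each edge [p,q] (with p < q) to q − p. For instance
  ∂[6,9] = [9] − [6].
As a 10×30 matrix over Z this has rank 9, with invariant factors (1,1,1,1,1,1,1,1,1).

Boundary ∂_2: C_2 → C_1 acts by ∂[p,q,r] = [q,r] − [p,r] + [p,q]. For instance
  ∂[5,8,9] = [8,9] − [5,9] + [5,8],
  ∂[3,5,9] = [5,9] − [3,9] + [3,5].
The 30×20 boundary matrix has rank 20 and Smith normal form diag(1,1,1,1,1,1,1,1,1,1,1,1,1,1,1,1,1,1,1,2).

Now H_k = ker ∂_k / im ∂_{k+1}, so:

  H_0: rank C_0 − rank ∂_1 = 10 − 9 = 1, and the invariant factors of ∂_1 are all 1, so H_0 ≅ Z.
  H_1: rank ker ∂_1 − rank ∂_2 = (30 − 9) − 20 = 1, and ∂_2 has invariant factor 2 > 1, so H_1 ≅ Z ⊕ Z/2.
  H_2: rank ker ∂_2 − rank ∂_3 = (20 − 20) − 0 = 0, and there is no ∂_3, so H_2 ≅ 0.

As a check, the Euler characteristic is 10 − 30 + 20 = 0, which agrees with 1 − 1 + 0 = 0.
(K is a triangulation of the Klein bottle.)

H_0 ≅ Z,  H_1 ≅ Z ⊕ Z/2,  H_2 = 0.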